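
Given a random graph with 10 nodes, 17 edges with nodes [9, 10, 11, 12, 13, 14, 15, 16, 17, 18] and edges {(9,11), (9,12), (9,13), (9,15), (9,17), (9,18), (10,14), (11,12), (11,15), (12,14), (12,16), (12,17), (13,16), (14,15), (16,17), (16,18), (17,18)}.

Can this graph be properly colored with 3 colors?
A valid 3-coloring: color 1: [9, 14, 16]; color 2: [10, 12, 13, 15, 18]; color 3: [11, 17].
(χ(G) = 3 ≤ 3.)

Yes, G is 3-colorable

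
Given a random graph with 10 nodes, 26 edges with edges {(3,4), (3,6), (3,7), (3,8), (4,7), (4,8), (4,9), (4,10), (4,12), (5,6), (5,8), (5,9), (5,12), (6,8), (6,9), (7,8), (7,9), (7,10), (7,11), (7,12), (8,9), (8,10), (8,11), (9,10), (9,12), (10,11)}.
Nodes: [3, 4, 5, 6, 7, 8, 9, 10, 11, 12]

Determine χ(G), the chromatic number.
χ(G) = 5

Clique number ω(G) = 5 (lower bound: χ ≥ ω).
The clique on [4, 7, 8, 9, 10] has size 5, forcing χ ≥ 5, and the coloring below uses 5 colors, so χ(G) = 5.
A valid 5-coloring: color 1: [8, 12]; color 2: [6, 7]; color 3: [3, 9, 11]; color 4: [4, 5]; color 5: [10].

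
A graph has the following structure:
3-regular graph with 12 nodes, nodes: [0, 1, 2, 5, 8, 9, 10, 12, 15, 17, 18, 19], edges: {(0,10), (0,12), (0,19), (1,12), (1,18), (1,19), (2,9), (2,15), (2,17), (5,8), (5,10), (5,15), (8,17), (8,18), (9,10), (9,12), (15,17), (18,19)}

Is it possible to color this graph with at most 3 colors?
Yes, G is 3-colorable

A valid 3-coloring: color 1: [0, 5, 9, 17, 18]; color 2: [2, 8, 10, 12, 19]; color 3: [1, 15].
(χ(G) = 3 ≤ 3.)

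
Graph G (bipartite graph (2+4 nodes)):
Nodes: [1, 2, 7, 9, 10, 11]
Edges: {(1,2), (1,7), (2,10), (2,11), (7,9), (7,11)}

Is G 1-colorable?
No, G is not 1-colorable

Edge (7,9) forces its endpoints to differ, so 1 color is not enough.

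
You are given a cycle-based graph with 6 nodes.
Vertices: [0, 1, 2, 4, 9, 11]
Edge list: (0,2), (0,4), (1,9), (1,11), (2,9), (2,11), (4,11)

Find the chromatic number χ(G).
Clique number ω(G) = 2 (lower bound: χ ≥ ω).
The graph is bipartite (no odd cycle), so 2 colors suffice: χ(G) = 2.
A valid 2-coloring: color 1: [0, 9, 11]; color 2: [1, 2, 4].

χ(G) = 2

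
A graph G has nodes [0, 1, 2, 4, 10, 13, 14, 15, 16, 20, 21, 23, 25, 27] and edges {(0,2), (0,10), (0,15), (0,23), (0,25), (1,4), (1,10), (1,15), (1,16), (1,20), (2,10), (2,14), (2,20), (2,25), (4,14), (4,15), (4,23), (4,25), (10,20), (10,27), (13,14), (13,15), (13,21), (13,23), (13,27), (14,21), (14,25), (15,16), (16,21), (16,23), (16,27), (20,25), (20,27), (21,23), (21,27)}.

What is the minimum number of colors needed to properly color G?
χ(G) = 4

Clique number ω(G) = 3 (lower bound: χ ≥ ω).
Suppose a proper 3-coloring c exists. The clique [0, 2, 10] takes 3 distinct colors; by symmetry let c(0) = 1, c(2) = 2, c(10) = 3.
- Vertex 20: neighbors [2, 10] already have colors [2, 3] ⇒ c(20) = 1.
- Vertex 1: neighbors [20, 10] already have colors [1, 3] ⇒ c(1) = 2.
- Vertex 15: neighbors [0, 1] already have colors [1, 2] ⇒ c(15) = 3.
- Vertex 4: neighbors [1, 15] already have colors [2, 3] ⇒ c(4) = 1.
- Vertex 14: neighbors [4, 2] already have colors [1, 2] ⇒ c(14) = 3.
- Vertex 25: neighbors [0, 2, 14] already have colors [1, 2, 3] — all 3 colors blocked. Contradiction.
The forced assignments end in a contradiction, so G has no proper 3-coloring (χ ≥ 4).
The coloring below uses 4 colors, so χ(G) = 4.
A valid 4-coloring: color 1: [1, 14, 23, 27]; color 2: [10, 13, 16, 25]; color 3: [2, 15, 21]; color 4: [0, 4, 20].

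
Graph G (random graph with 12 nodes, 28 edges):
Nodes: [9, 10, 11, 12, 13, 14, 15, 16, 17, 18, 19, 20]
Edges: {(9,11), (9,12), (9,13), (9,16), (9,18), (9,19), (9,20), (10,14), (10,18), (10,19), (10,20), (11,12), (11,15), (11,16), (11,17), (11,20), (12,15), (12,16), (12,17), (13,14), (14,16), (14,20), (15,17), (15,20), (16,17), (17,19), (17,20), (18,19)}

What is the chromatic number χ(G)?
Clique number ω(G) = 4 (lower bound: χ ≥ ω).
The clique on [9, 11, 12, 16] has size 4, forcing χ ≥ 4, and the coloring below uses 4 colors, so χ(G) = 4.
A valid 4-coloring: color 1: [9, 14, 17]; color 2: [10, 11, 13]; color 3: [12, 19, 20]; color 4: [15, 16, 18].

χ(G) = 4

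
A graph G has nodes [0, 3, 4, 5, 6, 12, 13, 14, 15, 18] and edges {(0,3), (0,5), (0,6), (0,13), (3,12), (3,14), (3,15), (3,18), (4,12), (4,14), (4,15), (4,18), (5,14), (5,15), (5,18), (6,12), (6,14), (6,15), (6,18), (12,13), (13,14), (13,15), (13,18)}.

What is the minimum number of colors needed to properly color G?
Clique number ω(G) = 2 (lower bound: χ ≥ ω).
The graph is bipartite (no odd cycle), so 2 colors suffice: χ(G) = 2.
A valid 2-coloring: color 1: [3, 4, 5, 6, 13]; color 2: [0, 12, 14, 15, 18].

χ(G) = 2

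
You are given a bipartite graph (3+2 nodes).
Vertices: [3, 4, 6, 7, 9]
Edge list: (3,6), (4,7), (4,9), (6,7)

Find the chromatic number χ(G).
Clique number ω(G) = 2 (lower bound: χ ≥ ω).
The graph is bipartite (no odd cycle), so 2 colors suffice: χ(G) = 2.
A valid 2-coloring: color 1: [3, 7, 9]; color 2: [4, 6].

χ(G) = 2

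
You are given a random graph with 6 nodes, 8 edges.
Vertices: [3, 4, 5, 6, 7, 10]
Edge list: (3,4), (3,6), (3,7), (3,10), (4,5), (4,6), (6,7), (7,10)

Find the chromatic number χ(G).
Clique number ω(G) = 3 (lower bound: χ ≥ ω).
The clique on [3, 7, 10] has size 3, forcing χ ≥ 3, and the coloring below uses 3 colors, so χ(G) = 3.
A valid 3-coloring: color 1: [3, 5]; color 2: [4, 7]; color 3: [6, 10].

χ(G) = 3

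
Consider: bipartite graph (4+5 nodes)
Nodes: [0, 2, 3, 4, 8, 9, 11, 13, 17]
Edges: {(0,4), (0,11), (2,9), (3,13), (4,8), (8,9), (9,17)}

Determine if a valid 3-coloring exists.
A valid 3-coloring: color 1: [3, 4, 9, 11]; color 2: [0, 2, 8, 13, 17].
(χ(G) = 2 ≤ 3.)

Yes, G is 3-colorable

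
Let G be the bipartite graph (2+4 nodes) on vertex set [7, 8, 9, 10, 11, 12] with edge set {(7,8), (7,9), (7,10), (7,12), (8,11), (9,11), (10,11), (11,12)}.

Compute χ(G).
Clique number ω(G) = 2 (lower bound: χ ≥ ω).
The graph is bipartite (no odd cycle), so 2 colors suffice: χ(G) = 2.
A valid 2-coloring: color 1: [7, 11]; color 2: [8, 9, 10, 12].

χ(G) = 2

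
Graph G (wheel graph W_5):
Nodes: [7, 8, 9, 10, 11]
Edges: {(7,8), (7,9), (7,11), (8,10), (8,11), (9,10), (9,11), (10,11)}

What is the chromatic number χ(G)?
Clique number ω(G) = 3 (lower bound: χ ≥ ω).
The clique on [8, 10, 11] has size 3, forcing χ ≥ 3, and the coloring below uses 3 colors, so χ(G) = 3.
A valid 3-coloring: color 1: [11]; color 2: [7, 10]; color 3: [8, 9].

χ(G) = 3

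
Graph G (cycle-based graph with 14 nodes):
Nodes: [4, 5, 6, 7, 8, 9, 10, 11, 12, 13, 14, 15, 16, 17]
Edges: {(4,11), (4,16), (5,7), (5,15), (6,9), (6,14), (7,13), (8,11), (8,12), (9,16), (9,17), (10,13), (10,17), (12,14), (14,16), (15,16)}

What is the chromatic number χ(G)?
χ(G) = 2

Clique number ω(G) = 2 (lower bound: χ ≥ ω).
The graph is bipartite (no odd cycle), so 2 colors suffice: χ(G) = 2.
A valid 2-coloring: color 1: [5, 6, 11, 12, 13, 16, 17]; color 2: [4, 7, 8, 9, 10, 14, 15].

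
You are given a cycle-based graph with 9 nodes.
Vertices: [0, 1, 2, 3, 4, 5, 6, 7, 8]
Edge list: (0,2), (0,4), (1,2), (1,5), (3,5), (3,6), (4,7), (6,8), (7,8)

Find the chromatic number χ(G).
χ(G) = 3

Clique number ω(G) = 2 (lower bound: χ ≥ ω).
Odd cycle [5, 3, 6, 8, 7, 4, 0, 2, 1] needs 3 colors (χ ≥ 3).
The coloring below uses 3 colors, so χ(G) = 3.
A valid 3-coloring: color 1: [2, 5, 6, 7]; color 2: [1, 3, 4, 8]; color 3: [0].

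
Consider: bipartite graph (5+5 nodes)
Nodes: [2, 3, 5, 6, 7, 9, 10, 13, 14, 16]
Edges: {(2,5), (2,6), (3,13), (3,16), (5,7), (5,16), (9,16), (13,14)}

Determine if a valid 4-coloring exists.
Yes, G is 4-colorable

A valid 4-coloring: color 1: [2, 7, 10, 13, 16]; color 2: [3, 5, 6, 9, 14].
(χ(G) = 2 ≤ 4.)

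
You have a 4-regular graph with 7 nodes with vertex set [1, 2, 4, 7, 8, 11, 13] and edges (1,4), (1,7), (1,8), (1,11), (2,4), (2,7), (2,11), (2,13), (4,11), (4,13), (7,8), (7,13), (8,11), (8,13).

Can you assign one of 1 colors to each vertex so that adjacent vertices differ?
No, G is not 1-colorable

The clique on vertices [1, 8, 11] has size 3 > 1, so it alone needs 3 colors.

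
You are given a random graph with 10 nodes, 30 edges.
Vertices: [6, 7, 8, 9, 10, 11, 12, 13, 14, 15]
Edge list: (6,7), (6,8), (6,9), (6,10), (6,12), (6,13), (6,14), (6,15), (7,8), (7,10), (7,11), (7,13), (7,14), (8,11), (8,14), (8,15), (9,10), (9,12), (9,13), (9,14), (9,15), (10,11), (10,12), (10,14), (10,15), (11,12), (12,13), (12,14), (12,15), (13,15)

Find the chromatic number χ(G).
Clique number ω(G) = 5 (lower bound: χ ≥ ω).
The clique on [6, 9, 10, 12, 14] has size 5, forcing χ ≥ 5, and the coloring below uses 5 colors, so χ(G) = 5.
A valid 5-coloring: color 1: [6, 11]; color 2: [7, 12]; color 3: [8, 10, 13]; color 4: [9]; color 5: [14, 15].

χ(G) = 5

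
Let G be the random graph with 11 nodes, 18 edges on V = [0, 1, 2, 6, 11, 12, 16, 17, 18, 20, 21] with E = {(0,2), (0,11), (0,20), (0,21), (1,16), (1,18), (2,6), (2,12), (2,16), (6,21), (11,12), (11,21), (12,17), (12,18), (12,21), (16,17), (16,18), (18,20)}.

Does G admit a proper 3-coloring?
Yes, G is 3-colorable

A valid 3-coloring: color 1: [0, 6, 12, 16]; color 2: [2, 17, 18, 21]; color 3: [1, 11, 20].
(χ(G) = 3 ≤ 3.)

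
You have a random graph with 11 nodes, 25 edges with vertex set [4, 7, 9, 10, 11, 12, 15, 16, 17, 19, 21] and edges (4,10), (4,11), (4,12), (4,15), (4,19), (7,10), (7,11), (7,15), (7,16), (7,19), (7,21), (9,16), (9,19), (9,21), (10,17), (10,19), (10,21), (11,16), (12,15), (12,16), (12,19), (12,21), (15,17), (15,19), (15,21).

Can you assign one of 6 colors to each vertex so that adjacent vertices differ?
Yes, G is 6-colorable

A valid 6-coloring: color 1: [16, 17, 19, 21]; color 2: [9, 10, 11, 15]; color 3: [4, 7]; color 4: [12].
(χ(G) = 4 ≤ 6.)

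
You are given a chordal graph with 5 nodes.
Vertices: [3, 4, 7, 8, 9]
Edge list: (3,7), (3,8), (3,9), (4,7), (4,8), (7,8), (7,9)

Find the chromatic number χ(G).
Clique number ω(G) = 3 (lower bound: χ ≥ ω).
The clique on [3, 7, 8] has size 3, forcing χ ≥ 3, and the coloring below uses 3 colors, so χ(G) = 3.
A valid 3-coloring: color 1: [7]; color 2: [8, 9]; color 3: [3, 4].

χ(G) = 3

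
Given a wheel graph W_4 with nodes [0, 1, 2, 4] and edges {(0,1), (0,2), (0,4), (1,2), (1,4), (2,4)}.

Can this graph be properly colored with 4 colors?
Yes, G is 4-colorable

A valid 4-coloring: color 1: [4]; color 2: [2]; color 3: [1]; color 4: [0].
(χ(G) = 4 ≤ 4.)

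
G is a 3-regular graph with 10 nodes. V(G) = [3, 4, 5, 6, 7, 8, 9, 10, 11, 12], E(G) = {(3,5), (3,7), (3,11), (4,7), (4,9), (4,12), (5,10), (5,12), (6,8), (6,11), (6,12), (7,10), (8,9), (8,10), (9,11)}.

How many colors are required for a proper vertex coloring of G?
χ(G) = 3

Clique number ω(G) = 2 (lower bound: χ ≥ ω).
Odd cycle [3, 11, 9, 4, 7] needs 3 colors (χ ≥ 3).
The coloring below uses 3 colors, so χ(G) = 3.
A valid 3-coloring: color 1: [3, 4, 6, 10]; color 2: [5, 7, 8, 11]; color 3: [9, 12].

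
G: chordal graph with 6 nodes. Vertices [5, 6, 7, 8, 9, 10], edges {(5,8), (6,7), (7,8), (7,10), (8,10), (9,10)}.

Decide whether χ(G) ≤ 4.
Yes, G is 4-colorable

A valid 4-coloring: color 1: [5, 6, 10]; color 2: [8, 9]; color 3: [7].
(χ(G) = 3 ≤ 4.)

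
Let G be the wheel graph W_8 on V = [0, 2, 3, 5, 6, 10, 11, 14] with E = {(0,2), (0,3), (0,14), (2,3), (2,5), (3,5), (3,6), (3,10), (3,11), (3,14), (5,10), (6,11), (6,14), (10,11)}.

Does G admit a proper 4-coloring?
Yes, G is 4-colorable

A valid 4-coloring: color 1: [3]; color 2: [2, 11, 14]; color 3: [0, 6, 10]; color 4: [5].
(χ(G) = 4 ≤ 4.)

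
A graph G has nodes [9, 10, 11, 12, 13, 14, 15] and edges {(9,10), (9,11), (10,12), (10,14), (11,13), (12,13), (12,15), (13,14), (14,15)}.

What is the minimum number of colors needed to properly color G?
Clique number ω(G) = 2 (lower bound: χ ≥ ω).
Odd cycle [9, 11, 13, 14, 10] needs 3 colors (χ ≥ 3).
The coloring below uses 3 colors, so χ(G) = 3.
A valid 3-coloring: color 1: [9, 12, 14]; color 2: [10, 13, 15]; color 3: [11].

χ(G) = 3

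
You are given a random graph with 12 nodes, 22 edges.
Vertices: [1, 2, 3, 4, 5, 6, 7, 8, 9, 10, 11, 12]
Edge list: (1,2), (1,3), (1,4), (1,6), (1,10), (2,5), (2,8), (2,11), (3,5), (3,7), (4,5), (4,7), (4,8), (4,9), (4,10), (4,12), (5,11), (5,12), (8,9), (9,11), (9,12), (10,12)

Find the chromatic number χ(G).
χ(G) = 3

Clique number ω(G) = 3 (lower bound: χ ≥ ω).
The clique on [2, 5, 11] has size 3, forcing χ ≥ 3, and the coloring below uses 3 colors, so χ(G) = 3.
A valid 3-coloring: color 1: [2, 3, 4, 6]; color 2: [5, 7, 9, 10]; color 3: [1, 8, 11, 12].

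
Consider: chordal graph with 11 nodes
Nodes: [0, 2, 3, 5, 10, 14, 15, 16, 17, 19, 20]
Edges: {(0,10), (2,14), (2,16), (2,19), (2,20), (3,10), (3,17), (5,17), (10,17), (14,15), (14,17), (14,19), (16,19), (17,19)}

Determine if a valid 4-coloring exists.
Yes, G is 4-colorable

A valid 4-coloring: color 1: [0, 2, 15, 17]; color 2: [5, 10, 19, 20]; color 3: [3, 14, 16].
(χ(G) = 3 ≤ 4.)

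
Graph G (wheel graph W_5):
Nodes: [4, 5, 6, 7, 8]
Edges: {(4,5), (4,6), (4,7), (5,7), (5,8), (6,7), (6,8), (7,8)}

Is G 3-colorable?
A valid 3-coloring: color 1: [7]; color 2: [5, 6]; color 3: [4, 8].
(χ(G) = 3 ≤ 3.)

Yes, G is 3-colorable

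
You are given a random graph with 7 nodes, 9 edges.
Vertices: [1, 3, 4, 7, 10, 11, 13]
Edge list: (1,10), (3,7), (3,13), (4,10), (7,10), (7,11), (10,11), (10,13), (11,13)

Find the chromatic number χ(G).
χ(G) = 3

Clique number ω(G) = 3 (lower bound: χ ≥ ω).
The clique on [10, 11, 13] has size 3, forcing χ ≥ 3, and the coloring below uses 3 colors, so χ(G) = 3.
A valid 3-coloring: color 1: [3, 10]; color 2: [1, 4, 7, 13]; color 3: [11].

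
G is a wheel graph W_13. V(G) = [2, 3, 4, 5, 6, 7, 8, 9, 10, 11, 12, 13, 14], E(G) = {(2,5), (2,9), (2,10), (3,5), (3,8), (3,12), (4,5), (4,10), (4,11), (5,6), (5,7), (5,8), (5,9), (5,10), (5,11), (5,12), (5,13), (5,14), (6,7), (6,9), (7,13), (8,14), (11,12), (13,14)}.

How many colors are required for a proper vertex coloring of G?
χ(G) = 3

Clique number ω(G) = 3 (lower bound: χ ≥ ω).
The clique on [2, 5, 9] has size 3, forcing χ ≥ 3, and the coloring below uses 3 colors, so χ(G) = 3.
A valid 3-coloring: color 1: [5]; color 2: [2, 4, 6, 8, 12, 13]; color 3: [3, 7, 9, 10, 11, 14].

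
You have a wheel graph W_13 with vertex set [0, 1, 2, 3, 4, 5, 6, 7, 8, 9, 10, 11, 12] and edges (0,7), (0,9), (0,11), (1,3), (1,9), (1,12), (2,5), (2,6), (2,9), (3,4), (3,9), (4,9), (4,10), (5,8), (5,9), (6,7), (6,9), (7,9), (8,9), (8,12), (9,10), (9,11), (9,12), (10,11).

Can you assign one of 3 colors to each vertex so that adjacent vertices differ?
Yes, G is 3-colorable

A valid 3-coloring: color 1: [9]; color 2: [0, 3, 5, 6, 10, 12]; color 3: [1, 2, 4, 7, 8, 11].
(χ(G) = 3 ≤ 3.)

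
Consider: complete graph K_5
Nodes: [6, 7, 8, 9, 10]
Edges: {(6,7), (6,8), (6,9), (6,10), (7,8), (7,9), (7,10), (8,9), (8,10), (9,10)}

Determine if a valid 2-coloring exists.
The clique on vertices [6, 7, 8, 9, 10] has size 5 > 2, so it alone needs 5 colors.

No, G is not 2-colorable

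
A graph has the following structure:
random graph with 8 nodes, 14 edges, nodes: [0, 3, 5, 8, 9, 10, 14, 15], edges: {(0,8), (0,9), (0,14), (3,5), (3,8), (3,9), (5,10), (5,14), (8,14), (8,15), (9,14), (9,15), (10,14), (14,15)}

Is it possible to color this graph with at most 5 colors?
Yes, G is 5-colorable

A valid 5-coloring: color 1: [3, 14]; color 2: [5, 8, 9]; color 3: [0, 10, 15].
(χ(G) = 3 ≤ 5.)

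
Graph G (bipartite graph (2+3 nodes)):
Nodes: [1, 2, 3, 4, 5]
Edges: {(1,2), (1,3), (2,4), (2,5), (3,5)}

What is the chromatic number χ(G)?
Clique number ω(G) = 2 (lower bound: χ ≥ ω).
The graph is bipartite (no odd cycle), so 2 colors suffice: χ(G) = 2.
A valid 2-coloring: color 1: [2, 3]; color 2: [1, 4, 5].

χ(G) = 2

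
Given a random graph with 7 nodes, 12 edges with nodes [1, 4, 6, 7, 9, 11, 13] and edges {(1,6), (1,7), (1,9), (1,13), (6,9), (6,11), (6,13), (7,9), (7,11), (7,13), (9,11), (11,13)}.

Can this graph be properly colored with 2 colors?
No, G is not 2-colorable

The clique on vertices [1, 6, 9] has size 3 > 2, so it alone needs 3 colors.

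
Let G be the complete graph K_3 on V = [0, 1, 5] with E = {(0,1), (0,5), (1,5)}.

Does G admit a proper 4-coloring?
A valid 4-coloring: color 1: [1]; color 2: [0]; color 3: [5].
(χ(G) = 3 ≤ 4.)

Yes, G is 4-colorable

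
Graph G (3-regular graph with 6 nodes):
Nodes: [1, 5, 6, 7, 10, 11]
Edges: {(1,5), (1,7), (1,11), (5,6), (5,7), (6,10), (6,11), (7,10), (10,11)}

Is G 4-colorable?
A valid 4-coloring: color 1: [7, 11]; color 2: [5, 10]; color 3: [1, 6].
(χ(G) = 3 ≤ 4.)

Yes, G is 4-colorable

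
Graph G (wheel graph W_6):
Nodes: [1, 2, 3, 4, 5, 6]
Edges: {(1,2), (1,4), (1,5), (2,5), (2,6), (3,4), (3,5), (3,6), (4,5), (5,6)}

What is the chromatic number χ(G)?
χ(G) = 4

Clique number ω(G) = 3 (lower bound: χ ≥ ω).
Odd cycle [1, 2, 6, 3, 4] needs 3 colors (χ ≥ 3).
Vertex 5 is adjacent to every vertex of [1, 2, 3, 4, 6], which already need 3 colors among themselves, so 5 needs a new color (χ ≥ 4).
The coloring below uses 4 colors, so χ(G) = 4.
A valid 4-coloring: color 1: [5]; color 2: [1, 3]; color 3: [2, 4]; color 4: [6].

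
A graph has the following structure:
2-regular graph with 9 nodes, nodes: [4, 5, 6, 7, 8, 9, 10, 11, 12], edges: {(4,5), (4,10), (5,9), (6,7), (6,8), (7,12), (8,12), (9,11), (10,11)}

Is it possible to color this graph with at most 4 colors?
Yes, G is 4-colorable

A valid 4-coloring: color 1: [5, 6, 10, 12]; color 2: [4, 7, 8, 9]; color 3: [11].
(χ(G) = 3 ≤ 4.)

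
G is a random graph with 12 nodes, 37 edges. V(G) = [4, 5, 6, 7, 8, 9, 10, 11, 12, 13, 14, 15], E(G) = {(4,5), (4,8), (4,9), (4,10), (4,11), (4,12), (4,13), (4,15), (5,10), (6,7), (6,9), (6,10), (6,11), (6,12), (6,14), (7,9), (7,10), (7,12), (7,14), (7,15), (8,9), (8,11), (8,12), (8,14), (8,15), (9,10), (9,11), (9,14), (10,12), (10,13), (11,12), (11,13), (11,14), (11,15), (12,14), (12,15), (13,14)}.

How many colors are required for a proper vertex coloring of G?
χ(G) = 5

Clique number ω(G) = 5 (lower bound: χ ≥ ω).
The clique on [4, 8, 11, 12, 15] has size 5, forcing χ ≥ 5, and the coloring below uses 5 colors, so χ(G) = 5.
A valid 5-coloring: color 1: [5, 9, 12, 13]; color 2: [7, 11]; color 3: [4, 14]; color 4: [6, 8]; color 5: [10, 15].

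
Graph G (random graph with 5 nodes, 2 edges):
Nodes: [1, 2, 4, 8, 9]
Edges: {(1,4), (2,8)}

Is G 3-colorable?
Yes, G is 3-colorable

A valid 3-coloring: color 1: [1, 2, 9]; color 2: [4, 8].
(χ(G) = 2 ≤ 3.)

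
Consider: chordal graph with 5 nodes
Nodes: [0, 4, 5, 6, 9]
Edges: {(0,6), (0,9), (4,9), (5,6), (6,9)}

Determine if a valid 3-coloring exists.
A valid 3-coloring: color 1: [4, 6]; color 2: [5, 9]; color 3: [0].
(χ(G) = 3 ≤ 3.)

Yes, G is 3-colorable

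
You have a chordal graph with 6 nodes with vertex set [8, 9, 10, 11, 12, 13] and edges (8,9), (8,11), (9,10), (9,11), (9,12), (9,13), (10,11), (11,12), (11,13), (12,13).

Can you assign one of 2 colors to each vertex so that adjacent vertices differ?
The clique on vertices [9, 11, 12, 13] has size 4 > 2, so it alone needs 4 colors.

No, G is not 2-colorable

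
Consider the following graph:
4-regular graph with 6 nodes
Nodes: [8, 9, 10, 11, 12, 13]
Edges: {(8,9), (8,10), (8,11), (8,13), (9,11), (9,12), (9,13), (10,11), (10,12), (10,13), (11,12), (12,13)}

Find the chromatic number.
Clique number ω(G) = 3 (lower bound: χ ≥ ω).
The clique on [8, 9, 11] has size 3, forcing χ ≥ 3, and the coloring below uses 3 colors, so χ(G) = 3.
A valid 3-coloring: color 1: [8, 12]; color 2: [9, 10]; color 3: [11, 13].

χ(G) = 3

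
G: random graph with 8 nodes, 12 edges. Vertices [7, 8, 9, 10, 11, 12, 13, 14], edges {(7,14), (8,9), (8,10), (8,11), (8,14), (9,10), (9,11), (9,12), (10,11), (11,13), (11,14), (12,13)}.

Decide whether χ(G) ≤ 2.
No, G is not 2-colorable

The clique on vertices [8, 9, 10, 11] has size 4 > 2, so it alone needs 4 colors.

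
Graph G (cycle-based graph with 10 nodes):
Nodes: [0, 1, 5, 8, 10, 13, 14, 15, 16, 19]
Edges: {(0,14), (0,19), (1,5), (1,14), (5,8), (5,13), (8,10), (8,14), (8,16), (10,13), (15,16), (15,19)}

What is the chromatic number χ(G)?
χ(G) = 2

Clique number ω(G) = 2 (lower bound: χ ≥ ω).
The graph is bipartite (no odd cycle), so 2 colors suffice: χ(G) = 2.
A valid 2-coloring: color 1: [0, 1, 8, 13, 15]; color 2: [5, 10, 14, 16, 19].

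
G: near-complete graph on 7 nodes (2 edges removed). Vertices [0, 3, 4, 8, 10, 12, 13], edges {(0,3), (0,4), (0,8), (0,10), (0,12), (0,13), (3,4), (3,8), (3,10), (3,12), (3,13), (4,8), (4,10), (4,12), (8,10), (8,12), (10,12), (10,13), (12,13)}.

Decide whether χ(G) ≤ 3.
No, G is not 3-colorable

The clique on vertices [0, 3, 4, 8, 10, 12] has size 6 > 3, so it alone needs 6 colors.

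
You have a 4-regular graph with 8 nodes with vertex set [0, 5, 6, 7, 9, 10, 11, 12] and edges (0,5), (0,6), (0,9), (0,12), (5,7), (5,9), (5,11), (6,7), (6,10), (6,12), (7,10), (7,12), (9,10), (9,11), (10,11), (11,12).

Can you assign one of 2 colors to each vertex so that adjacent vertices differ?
The clique on vertices [0, 5, 9] has size 3 > 2, so it alone needs 3 colors.

No, G is not 2-colorable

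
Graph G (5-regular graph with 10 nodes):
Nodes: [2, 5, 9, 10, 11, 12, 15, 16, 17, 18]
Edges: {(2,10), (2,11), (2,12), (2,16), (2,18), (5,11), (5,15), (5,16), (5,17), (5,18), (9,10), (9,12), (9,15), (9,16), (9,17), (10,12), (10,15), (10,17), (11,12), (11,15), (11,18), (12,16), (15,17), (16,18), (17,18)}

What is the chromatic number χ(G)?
Clique number ω(G) = 4 (lower bound: χ ≥ ω).
The clique on [9, 10, 15, 17] has size 4, forcing χ ≥ 4, and the coloring below uses 4 colors, so χ(G) = 4.
A valid 4-coloring: color 1: [10, 11, 16]; color 2: [2, 5, 9]; color 3: [12, 15, 18]; color 4: [17].

χ(G) = 4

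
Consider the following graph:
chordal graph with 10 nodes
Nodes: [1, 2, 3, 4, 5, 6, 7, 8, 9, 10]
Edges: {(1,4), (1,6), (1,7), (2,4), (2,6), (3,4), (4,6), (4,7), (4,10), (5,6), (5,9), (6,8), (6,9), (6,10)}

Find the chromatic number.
χ(G) = 3

Clique number ω(G) = 3 (lower bound: χ ≥ ω).
The clique on [5, 6, 9] has size 3, forcing χ ≥ 3, and the coloring below uses 3 colors, so χ(G) = 3.
A valid 3-coloring: color 1: [3, 6, 7]; color 2: [4, 5, 8]; color 3: [1, 2, 9, 10].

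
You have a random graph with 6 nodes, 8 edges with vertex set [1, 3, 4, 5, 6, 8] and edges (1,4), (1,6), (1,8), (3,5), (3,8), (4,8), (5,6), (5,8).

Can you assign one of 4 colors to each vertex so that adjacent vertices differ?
Yes, G is 4-colorable

A valid 4-coloring: color 1: [6, 8]; color 2: [1, 5]; color 3: [3, 4].
(χ(G) = 3 ≤ 4.)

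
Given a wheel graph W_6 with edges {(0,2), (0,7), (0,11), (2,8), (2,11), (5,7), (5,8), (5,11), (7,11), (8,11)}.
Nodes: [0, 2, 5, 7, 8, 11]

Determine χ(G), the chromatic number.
χ(G) = 4

Clique number ω(G) = 3 (lower bound: χ ≥ ω).
Odd cycle [7, 5, 8, 2, 0] needs 3 colors (χ ≥ 3).
Vertex 11 is adjacent to every vertex of [0, 2, 5, 7, 8], which already need 3 colors among themselves, so 11 needs a new color (χ ≥ 4).
The coloring below uses 4 colors, so χ(G) = 4.
A valid 4-coloring: color 1: [11]; color 2: [2, 7]; color 3: [0, 5]; color 4: [8].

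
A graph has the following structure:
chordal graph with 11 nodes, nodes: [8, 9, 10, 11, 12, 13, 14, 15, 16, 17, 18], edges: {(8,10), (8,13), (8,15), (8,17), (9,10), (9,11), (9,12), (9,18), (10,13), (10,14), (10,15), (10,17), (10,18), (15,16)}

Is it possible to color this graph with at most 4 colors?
A valid 4-coloring: color 1: [10, 11, 12, 16]; color 2: [8, 9, 14]; color 3: [13, 15, 17, 18].
(χ(G) = 3 ≤ 4.)

Yes, G is 4-colorable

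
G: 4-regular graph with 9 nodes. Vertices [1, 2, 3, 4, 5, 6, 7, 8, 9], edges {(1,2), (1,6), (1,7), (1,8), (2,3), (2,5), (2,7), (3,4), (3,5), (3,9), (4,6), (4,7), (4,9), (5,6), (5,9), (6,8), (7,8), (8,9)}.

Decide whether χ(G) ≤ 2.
No, G is not 2-colorable

The clique on vertices [1, 6, 8] has size 3 > 2, so it alone needs 3 colors.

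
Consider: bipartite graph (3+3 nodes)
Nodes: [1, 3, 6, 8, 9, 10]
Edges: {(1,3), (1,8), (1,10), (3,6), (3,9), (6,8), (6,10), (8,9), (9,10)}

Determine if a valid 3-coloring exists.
Yes, G is 3-colorable

A valid 3-coloring: color 1: [3, 8, 10]; color 2: [1, 6, 9].
(χ(G) = 2 ≤ 3.)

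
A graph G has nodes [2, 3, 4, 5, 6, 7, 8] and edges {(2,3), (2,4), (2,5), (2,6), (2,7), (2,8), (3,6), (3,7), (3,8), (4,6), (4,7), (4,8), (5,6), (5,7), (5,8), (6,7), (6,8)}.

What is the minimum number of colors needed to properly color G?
χ(G) = 4

Clique number ω(G) = 4 (lower bound: χ ≥ ω).
The clique on [2, 3, 6, 8] has size 4, forcing χ ≥ 4, and the coloring below uses 4 colors, so χ(G) = 4.
A valid 4-coloring: color 1: [6]; color 2: [2]; color 3: [7, 8]; color 4: [3, 4, 5].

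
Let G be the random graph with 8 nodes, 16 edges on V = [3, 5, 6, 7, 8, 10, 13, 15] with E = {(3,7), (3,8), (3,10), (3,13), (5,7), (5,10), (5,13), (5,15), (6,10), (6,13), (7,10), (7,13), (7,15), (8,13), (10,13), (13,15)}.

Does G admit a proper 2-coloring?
No, G is not 2-colorable

The clique on vertices [3, 7, 10, 13] has size 4 > 2, so it alone needs 4 colors.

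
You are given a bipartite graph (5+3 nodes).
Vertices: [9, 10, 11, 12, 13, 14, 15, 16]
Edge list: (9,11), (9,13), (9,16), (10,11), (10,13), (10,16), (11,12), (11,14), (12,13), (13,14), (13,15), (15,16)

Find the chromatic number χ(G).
Clique number ω(G) = 2 (lower bound: χ ≥ ω).
The graph is bipartite (no odd cycle), so 2 colors suffice: χ(G) = 2.
A valid 2-coloring: color 1: [11, 13, 16]; color 2: [9, 10, 12, 14, 15].

χ(G) = 2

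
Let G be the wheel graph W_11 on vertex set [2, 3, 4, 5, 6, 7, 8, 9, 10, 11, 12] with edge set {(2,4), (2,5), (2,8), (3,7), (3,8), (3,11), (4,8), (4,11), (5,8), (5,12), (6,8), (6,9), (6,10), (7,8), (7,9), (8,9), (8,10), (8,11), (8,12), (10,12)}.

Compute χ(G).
χ(G) = 3

Clique number ω(G) = 3 (lower bound: χ ≥ ω).
The clique on [2, 4, 8] has size 3, forcing χ ≥ 3, and the coloring below uses 3 colors, so χ(G) = 3.
A valid 3-coloring: color 1: [8]; color 2: [3, 4, 5, 9, 10]; color 3: [2, 6, 7, 11, 12].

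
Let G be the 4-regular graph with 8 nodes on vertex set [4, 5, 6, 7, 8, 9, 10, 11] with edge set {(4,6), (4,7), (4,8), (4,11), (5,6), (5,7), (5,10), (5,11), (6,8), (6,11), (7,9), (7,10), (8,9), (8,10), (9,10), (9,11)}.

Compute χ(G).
Clique number ω(G) = 3 (lower bound: χ ≥ ω).
The clique on [8, 9, 10] has size 3, forcing χ ≥ 3, and the coloring below uses 3 colors, so χ(G) = 3.
A valid 3-coloring: color 1: [7, 8, 11]; color 2: [4, 5, 9]; color 3: [6, 10].

χ(G) = 3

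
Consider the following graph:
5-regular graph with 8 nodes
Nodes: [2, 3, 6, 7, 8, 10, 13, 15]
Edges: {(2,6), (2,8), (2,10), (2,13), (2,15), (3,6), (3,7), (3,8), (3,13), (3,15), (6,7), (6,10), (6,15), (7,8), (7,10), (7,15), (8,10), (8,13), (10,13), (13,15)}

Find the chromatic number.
Clique number ω(G) = 4 (lower bound: χ ≥ ω).
The clique on [2, 8, 10, 13] has size 4, forcing χ ≥ 4, and the coloring below uses 4 colors, so χ(G) = 4.
A valid 4-coloring: color 1: [8, 15]; color 2: [3, 10]; color 3: [6, 13]; color 4: [2, 7].

χ(G) = 4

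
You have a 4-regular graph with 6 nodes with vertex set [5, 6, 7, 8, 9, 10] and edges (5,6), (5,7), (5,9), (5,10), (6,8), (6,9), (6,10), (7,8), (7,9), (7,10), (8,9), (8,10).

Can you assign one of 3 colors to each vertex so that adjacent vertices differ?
A valid 3-coloring: color 1: [9, 10]; color 2: [5, 8]; color 3: [6, 7].
(χ(G) = 3 ≤ 3.)

Yes, G is 3-colorable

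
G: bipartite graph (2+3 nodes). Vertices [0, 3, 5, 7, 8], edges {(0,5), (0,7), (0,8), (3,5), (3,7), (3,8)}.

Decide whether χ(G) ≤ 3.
Yes, G is 3-colorable

A valid 3-coloring: color 1: [0, 3]; color 2: [5, 7, 8].
(χ(G) = 2 ≤ 3.)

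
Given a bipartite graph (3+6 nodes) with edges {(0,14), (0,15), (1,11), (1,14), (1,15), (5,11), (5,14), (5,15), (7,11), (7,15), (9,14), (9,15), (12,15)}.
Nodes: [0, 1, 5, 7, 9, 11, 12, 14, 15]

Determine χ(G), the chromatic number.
Clique number ω(G) = 2 (lower bound: χ ≥ ω).
The graph is bipartite (no odd cycle), so 2 colors suffice: χ(G) = 2.
A valid 2-coloring: color 1: [11, 14, 15]; color 2: [0, 1, 5, 7, 9, 12].

χ(G) = 2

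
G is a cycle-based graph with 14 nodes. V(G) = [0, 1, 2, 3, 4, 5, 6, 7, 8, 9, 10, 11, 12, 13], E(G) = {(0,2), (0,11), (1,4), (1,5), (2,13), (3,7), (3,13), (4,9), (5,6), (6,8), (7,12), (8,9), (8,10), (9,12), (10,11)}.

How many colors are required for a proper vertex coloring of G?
Clique number ω(G) = 2 (lower bound: χ ≥ ω).
The graph is bipartite (no odd cycle), so 2 colors suffice: χ(G) = 2.
A valid 2-coloring: color 1: [2, 3, 4, 5, 8, 11, 12]; color 2: [0, 1, 6, 7, 9, 10, 13].

χ(G) = 2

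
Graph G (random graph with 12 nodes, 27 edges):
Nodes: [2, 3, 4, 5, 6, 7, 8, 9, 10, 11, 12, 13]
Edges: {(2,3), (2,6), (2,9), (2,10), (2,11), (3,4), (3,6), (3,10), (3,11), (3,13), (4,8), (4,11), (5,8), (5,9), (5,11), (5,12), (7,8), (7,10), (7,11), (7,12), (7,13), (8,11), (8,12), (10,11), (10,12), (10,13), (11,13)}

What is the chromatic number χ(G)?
Clique number ω(G) = 4 (lower bound: χ ≥ ω).
The clique on [2, 3, 10, 11] has size 4, forcing χ ≥ 4, and the coloring below uses 4 colors, so χ(G) = 4.
A valid 4-coloring: color 1: [6, 9, 11, 12]; color 2: [8, 10]; color 3: [3, 5, 7]; color 4: [2, 4, 13].

χ(G) = 4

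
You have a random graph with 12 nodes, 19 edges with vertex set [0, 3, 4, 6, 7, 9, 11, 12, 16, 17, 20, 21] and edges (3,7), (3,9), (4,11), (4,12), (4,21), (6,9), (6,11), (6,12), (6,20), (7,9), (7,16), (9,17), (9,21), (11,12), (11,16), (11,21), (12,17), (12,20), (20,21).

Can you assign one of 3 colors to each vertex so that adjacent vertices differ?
A valid 3-coloring: color 1: [0, 9, 11, 20]; color 2: [7, 12, 21]; color 3: [3, 4, 6, 16, 17].
(χ(G) = 3 ≤ 3.)

Yes, G is 3-colorable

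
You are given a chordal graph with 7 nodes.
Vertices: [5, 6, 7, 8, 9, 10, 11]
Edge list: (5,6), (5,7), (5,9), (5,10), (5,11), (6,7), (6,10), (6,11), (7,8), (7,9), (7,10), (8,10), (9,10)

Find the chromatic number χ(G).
χ(G) = 4

Clique number ω(G) = 4 (lower bound: χ ≥ ω).
The clique on [5, 7, 9, 10] has size 4, forcing χ ≥ 4, and the coloring below uses 4 colors, so χ(G) = 4.
A valid 4-coloring: color 1: [10, 11]; color 2: [5, 8]; color 3: [7]; color 4: [6, 9].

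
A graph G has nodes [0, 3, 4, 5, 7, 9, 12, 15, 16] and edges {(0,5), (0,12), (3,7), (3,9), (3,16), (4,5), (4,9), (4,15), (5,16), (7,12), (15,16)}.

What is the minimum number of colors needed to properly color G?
χ(G) = 3

Clique number ω(G) = 2 (lower bound: χ ≥ ω).
Odd cycle [4, 9, 3, 7, 12, 0, 5] needs 3 colors (χ ≥ 3).
The coloring below uses 3 colors, so χ(G) = 3.
A valid 3-coloring: color 1: [3, 5, 12, 15]; color 2: [0, 4, 7, 16]; color 3: [9].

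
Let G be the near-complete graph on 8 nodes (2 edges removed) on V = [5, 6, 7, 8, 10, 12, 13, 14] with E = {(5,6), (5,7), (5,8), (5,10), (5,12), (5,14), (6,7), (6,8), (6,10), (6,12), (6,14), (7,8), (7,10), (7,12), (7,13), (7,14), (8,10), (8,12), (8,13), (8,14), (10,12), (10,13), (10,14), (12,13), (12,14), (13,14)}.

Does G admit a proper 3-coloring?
No, G is not 3-colorable

The clique on vertices [5, 6, 7, 8, 10, 12, 14] has size 7 > 3, so it alone needs 7 colors.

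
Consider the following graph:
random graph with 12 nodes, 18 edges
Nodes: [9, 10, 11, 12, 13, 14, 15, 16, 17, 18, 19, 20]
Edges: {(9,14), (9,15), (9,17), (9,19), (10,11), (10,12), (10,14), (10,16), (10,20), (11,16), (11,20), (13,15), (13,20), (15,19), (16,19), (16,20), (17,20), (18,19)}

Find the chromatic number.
χ(G) = 4

Clique number ω(G) = 4 (lower bound: χ ≥ ω).
The clique on [10, 11, 16, 20] has size 4, forcing χ ≥ 4, and the coloring below uses 4 colors, so χ(G) = 4.
A valid 4-coloring: color 1: [10, 13, 17, 19]; color 2: [9, 12, 18, 20]; color 3: [14, 15, 16]; color 4: [11].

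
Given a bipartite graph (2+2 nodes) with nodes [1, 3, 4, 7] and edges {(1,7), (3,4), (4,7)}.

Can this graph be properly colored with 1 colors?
Edge (1,7) forces its endpoints to differ, so 1 color is not enough.

No, G is not 1-colorable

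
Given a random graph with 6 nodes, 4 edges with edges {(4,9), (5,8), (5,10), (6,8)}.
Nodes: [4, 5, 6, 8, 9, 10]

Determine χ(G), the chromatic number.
χ(G) = 2

Clique number ω(G) = 2 (lower bound: χ ≥ ω).
The graph is bipartite (no odd cycle), so 2 colors suffice: χ(G) = 2.
A valid 2-coloring: color 1: [5, 6, 9]; color 2: [4, 8, 10].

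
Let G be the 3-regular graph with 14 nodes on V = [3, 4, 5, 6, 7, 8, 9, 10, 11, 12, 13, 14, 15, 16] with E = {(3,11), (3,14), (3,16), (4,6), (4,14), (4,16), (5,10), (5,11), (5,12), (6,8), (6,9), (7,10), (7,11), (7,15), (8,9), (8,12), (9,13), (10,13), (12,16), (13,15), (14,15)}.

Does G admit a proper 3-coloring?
Yes, G is 3-colorable

A valid 3-coloring: color 1: [4, 9, 10, 11, 12, 15]; color 2: [3, 5, 7, 8, 13]; color 3: [6, 14, 16].
(χ(G) = 3 ≤ 3.)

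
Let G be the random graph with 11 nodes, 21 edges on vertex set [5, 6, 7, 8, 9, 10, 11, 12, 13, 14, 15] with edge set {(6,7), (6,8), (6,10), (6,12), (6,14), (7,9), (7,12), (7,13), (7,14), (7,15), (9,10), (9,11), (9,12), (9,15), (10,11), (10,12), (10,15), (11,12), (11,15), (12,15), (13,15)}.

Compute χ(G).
Clique number ω(G) = 5 (lower bound: χ ≥ ω).
The clique on [9, 10, 11, 12, 15] has size 5, forcing χ ≥ 5, and the coloring below uses 5 colors, so χ(G) = 5.
A valid 5-coloring: color 1: [5, 8, 12, 13, 14]; color 2: [7, 10]; color 3: [6, 15]; color 4: [9]; color 5: [11].

χ(G) = 5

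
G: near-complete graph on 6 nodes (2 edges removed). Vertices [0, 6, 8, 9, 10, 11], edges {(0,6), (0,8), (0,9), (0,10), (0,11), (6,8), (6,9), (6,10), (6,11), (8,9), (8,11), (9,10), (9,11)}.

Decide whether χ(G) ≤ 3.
No, G is not 3-colorable

The clique on vertices [0, 6, 8, 9, 11] has size 5 > 3, so it alone needs 5 colors.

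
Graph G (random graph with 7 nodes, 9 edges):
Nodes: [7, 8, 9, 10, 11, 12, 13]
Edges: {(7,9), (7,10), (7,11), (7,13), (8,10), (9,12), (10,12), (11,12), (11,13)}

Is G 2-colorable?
The clique on vertices [7, 11, 13] has size 3 > 2, so it alone needs 3 colors.

No, G is not 2-colorable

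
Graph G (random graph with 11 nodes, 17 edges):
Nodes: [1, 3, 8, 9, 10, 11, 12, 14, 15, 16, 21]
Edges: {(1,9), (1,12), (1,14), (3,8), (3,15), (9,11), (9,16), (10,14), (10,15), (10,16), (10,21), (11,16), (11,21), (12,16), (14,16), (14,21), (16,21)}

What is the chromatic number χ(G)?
Clique number ω(G) = 4 (lower bound: χ ≥ ω).
The clique on [10, 14, 16, 21] has size 4, forcing χ ≥ 4, and the coloring below uses 4 colors, so χ(G) = 4.
A valid 4-coloring: color 1: [1, 8, 15, 16]; color 2: [3, 11, 12, 14]; color 3: [9, 10]; color 4: [21].

χ(G) = 4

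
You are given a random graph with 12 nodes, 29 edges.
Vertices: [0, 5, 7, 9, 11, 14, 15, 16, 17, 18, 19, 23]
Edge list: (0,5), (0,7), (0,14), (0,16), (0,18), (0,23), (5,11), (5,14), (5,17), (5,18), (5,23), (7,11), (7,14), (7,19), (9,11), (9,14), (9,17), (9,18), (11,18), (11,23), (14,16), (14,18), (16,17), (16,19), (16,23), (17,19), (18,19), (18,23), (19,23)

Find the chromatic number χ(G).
Clique number ω(G) = 4 (lower bound: χ ≥ ω).
The clique on [0, 5, 14, 18] has size 4, forcing χ ≥ 4, and the coloring below uses 4 colors, so χ(G) = 4.
A valid 4-coloring: color 1: [7, 15, 16, 18]; color 2: [14, 17, 23]; color 3: [5, 9, 19]; color 4: [0, 11].

χ(G) = 4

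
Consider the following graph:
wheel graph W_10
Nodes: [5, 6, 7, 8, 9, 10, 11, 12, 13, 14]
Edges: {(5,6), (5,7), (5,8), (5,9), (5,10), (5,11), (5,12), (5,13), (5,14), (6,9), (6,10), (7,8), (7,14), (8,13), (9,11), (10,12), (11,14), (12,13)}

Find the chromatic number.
Clique number ω(G) = 3 (lower bound: χ ≥ ω).
Odd cycle [11, 9, 6, 10, 12, 13, 8, 7, 14] needs 3 colors (χ ≥ 3).
Vertex 5 is adjacent to every vertex of [6, 7, 8, 9, 10, 11, 12, 13, 14], which already need 3 colors among themselves, so 5 needs a new color (χ ≥ 4).
The coloring below uses 4 colors, so χ(G) = 4.
A valid 4-coloring: color 1: [5]; color 2: [6, 7, 11, 12]; color 3: [9, 10, 13, 14]; color 4: [8].

χ(G) = 4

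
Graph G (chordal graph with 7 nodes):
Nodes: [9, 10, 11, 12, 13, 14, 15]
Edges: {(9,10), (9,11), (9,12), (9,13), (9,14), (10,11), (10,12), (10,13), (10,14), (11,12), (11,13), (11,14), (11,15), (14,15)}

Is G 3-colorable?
No, G is not 3-colorable

The clique on vertices [9, 10, 11, 12] has size 4 > 3, so it alone needs 4 colors.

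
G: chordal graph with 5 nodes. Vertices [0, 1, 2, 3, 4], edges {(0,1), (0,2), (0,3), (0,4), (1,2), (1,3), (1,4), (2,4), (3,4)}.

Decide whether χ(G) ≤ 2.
No, G is not 2-colorable

The clique on vertices [0, 1, 2, 4] has size 4 > 2, so it alone needs 4 colors.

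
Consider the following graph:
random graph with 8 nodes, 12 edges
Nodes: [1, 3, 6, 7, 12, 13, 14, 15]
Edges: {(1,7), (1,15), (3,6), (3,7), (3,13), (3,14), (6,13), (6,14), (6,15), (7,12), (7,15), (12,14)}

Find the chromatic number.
Clique number ω(G) = 3 (lower bound: χ ≥ ω).
The clique on [1, 7, 15] has size 3, forcing χ ≥ 3, and the coloring below uses 3 colors, so χ(G) = 3.
A valid 3-coloring: color 1: [6, 7]; color 2: [3, 12, 15]; color 3: [1, 13, 14].

χ(G) = 3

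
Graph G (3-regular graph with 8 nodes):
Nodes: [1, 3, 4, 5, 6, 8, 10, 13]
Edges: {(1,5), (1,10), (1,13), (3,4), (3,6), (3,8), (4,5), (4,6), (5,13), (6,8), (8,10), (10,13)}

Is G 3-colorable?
A valid 3-coloring: color 1: [5, 6, 10]; color 2: [4, 8, 13]; color 3: [1, 3].
(χ(G) = 3 ≤ 3.)

Yes, G is 3-colorable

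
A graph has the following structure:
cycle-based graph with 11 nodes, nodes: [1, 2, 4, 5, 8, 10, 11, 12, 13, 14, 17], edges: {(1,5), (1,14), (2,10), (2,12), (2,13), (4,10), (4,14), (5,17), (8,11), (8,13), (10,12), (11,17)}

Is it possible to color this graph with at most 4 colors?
Yes, G is 4-colorable

A valid 4-coloring: color 1: [1, 2, 4, 8, 17]; color 2: [5, 10, 11, 13, 14]; color 3: [12].
(χ(G) = 3 ≤ 4.)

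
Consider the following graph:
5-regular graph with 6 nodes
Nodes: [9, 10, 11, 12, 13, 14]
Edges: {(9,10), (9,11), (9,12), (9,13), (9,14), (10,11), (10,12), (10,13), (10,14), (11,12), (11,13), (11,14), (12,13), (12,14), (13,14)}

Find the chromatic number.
Clique number ω(G) = 6 (lower bound: χ ≥ ω).
The clique on [9, 10, 11, 12, 13, 14] has size 6, forcing χ ≥ 6, and the coloring below uses 6 colors, so χ(G) = 6.
A valid 6-coloring: color 1: [11]; color 2: [10]; color 3: [14]; color 4: [13]; color 5: [9]; color 6: [12].

χ(G) = 6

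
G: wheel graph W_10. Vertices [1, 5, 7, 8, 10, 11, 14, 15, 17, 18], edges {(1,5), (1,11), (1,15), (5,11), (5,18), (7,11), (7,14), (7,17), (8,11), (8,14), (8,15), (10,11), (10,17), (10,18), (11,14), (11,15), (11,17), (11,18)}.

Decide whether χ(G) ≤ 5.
Yes, G is 5-colorable

A valid 5-coloring: color 1: [11]; color 2: [5, 10, 14, 15]; color 3: [1, 8, 17, 18]; color 4: [7].
(χ(G) = 4 ≤ 5.)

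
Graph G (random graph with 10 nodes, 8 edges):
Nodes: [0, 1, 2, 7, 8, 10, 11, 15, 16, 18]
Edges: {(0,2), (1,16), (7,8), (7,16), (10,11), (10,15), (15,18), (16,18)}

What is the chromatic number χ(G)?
χ(G) = 2

Clique number ω(G) = 2 (lower bound: χ ≥ ω).
The graph is bipartite (no odd cycle), so 2 colors suffice: χ(G) = 2.
A valid 2-coloring: color 1: [0, 8, 11, 15, 16]; color 2: [1, 2, 7, 10, 18].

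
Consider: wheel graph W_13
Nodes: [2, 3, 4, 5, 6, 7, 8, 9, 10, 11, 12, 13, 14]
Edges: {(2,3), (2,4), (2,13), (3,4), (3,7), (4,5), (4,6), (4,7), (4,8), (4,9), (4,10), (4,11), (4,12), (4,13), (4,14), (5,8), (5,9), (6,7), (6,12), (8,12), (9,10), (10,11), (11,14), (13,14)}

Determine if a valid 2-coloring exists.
No, G is not 2-colorable

The clique on vertices [2, 3, 4] has size 3 > 2, so it alone needs 3 colors.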